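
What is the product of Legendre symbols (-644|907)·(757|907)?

-1

By multiplicativity, (-644·757|907) = (-644|907)·(757|907).
First factor (-644|907):
(-644|907)
  = (263|907)    [-644 ≡ 263 mod 907]
  = -(907|263)    [QR: both ≡ 3 mod 4, sign flips]
  = -(118|263)    [907 ≡ 118 mod 263]
  = -(59|263)    [263 ≡ 7 mod 8 ⇒ (2|263) = +1]
  = (263|59)    [QR: both ≡ 3 mod 4, sign flips]
  = (27|59)    [263 ≡ 27 mod 59]
  = -(59|27)    [QR: both ≡ 3 mod 4, sign flips]
  = -(5|27)    [59 ≡ 5 mod 27]
  = -(27|5)    [QR: 5 ≡ 1 mod 4, sign kept]
  = -(2|5)    [27 ≡ 2 mod 5]
  = (1|5)    [5 ≡ 5 mod 8 ⇒ (2|5) = -1]
  = 1    [(1|5) = 1]
Second factor (757|907):
(757|907)
  = (907|757)    [QR: 757 ≡ 1 mod 4, sign kept]
  = (150|757)    [907 ≡ 150 mod 757]
  = -(75|757)    [757 ≡ 5 mod 8 ⇒ (2|757) = -1]
  = -(757|75)    [QR: 757 ≡ 1 mod 4, sign kept]
  = -(7|75)    [757 ≡ 7 mod 75]
  = (75|7)    [QR: both ≡ 3 mod 4, sign flips]
  = (5|7)    [75 ≡ 5 mod 7]
  = (7|5)    [QR: 5 ≡ 1 mod 4, sign kept]
  = (2|5)    [7 ≡ 2 mod 5]
  = -(1|5)    [5 ≡ 5 mod 8 ⇒ (2|5) = -1]
  = -1    [(1|5) = 1]
Product: (1)·(-1) = -1.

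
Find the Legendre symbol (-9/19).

Reduce the numerator: -9 ≡ 10 (mod 19), so (-9/19) = (10/19).
Factor out 2: 10 = 2·5. Since 19 ≡ 3 (mod 8), (2/19) = -1. Now have -(5/19).
5 ≡ 1 (mod 4), so quadratic reciprocity gives (5/19) = (19/5). Reduce: 19 ≡ 4 (mod 5). Now have -(4/5).
Factor out 2: 4 = 2^2. Since 5 ≡ 5 (mod 8), (2/5) = -1, and (2/5)^2 = +1. Now have -(1/5).
(1/5) = 1. Collecting the sign factors: -1.

-1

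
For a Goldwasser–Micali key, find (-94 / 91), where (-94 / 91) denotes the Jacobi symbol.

1

(-94 / 91)
  = (88 / 91)    [-94 ≡ 88 mod 91]
  = -(11 / 91)    [91 ≡ 3 mod 8 ⇒ (2 / 91)^3 = -1]
  = (91 / 11)    [QR: both ≡ 3 mod 4, sign flips]
  = (3 / 11)    [91 ≡ 3 mod 11]
  = -(11 / 3)    [QR: both ≡ 3 mod 4, sign flips]
  = -(2 / 3)    [11 ≡ 2 mod 3]
  = (1 / 3)    [3 ≡ 3 mod 8 ⇒ (2 / 3) = -1]
  = 1    [(1 / 3) = 1]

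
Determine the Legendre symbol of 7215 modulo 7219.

(7215 / 7219)
  = -(7219 / 7215)    [QR: both ≡ 3 mod 4, sign flips]
  = -(4 / 7215)    [7219 ≡ 4 mod 7215]
  = -(1 / 7215)    [7215 ≡ 7 mod 8 ⇒ (2 / 7215)^2 = +1]
  = -1    [(1 / 7215) = 1]

-1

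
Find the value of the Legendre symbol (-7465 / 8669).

(-7465 / 8669)
  = (7465 / 8669)    [8669 ≡ 1 mod 4 ⇒ (-1 / 8669) = +1]
  = (8669 / 7465)    [QR: 7465 ≡ 1 mod 4, sign kept]
  = (1204 / 7465)    [8669 ≡ 1204 mod 7465]
  = (301 / 7465)    [7465 ≡ 1 mod 8 ⇒ (2 / 7465)^2 = +1]
  = (7465 / 301)    [QR: 301 ≡ 1 mod 4, sign kept]
  = (241 / 301)    [7465 ≡ 241 mod 301]
  = (301 / 241)    [QR: 241 ≡ 1 mod 4, sign kept]
  = (60 / 241)    [301 ≡ 60 mod 241]
  = (15 / 241)    [241 ≡ 1 mod 8 ⇒ (2 / 241)^2 = +1]
  = (241 / 15)    [QR: 241 ≡ 1 mod 4, sign kept]
  = (1 / 15)    [241 ≡ 1 mod 15]
  = 1    [(1 / 15) = 1]

1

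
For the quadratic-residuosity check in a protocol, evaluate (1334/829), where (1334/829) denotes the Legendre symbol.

Reduce the numerator: 1334 ≡ 505 (mod 829), so (1334/829) = (505/829).
505 ≡ 1 (mod 4), so quadratic reciprocity gives (505/829) = (829/505). Reduce: 829 ≡ 324 (mod 505). Now have (324/505).
Factor out 2: 324 = 2^2·81. Since 505 ≡ 1 (mod 8), (2/505) = +1, and (2/505)^2 = +1. Now have (81/505).
81 ≡ 1 (mod 4), so quadratic reciprocity gives (81/505) = (505/81). Reduce: 505 ≡ 19 (mod 81). Now have (19/81).
81 ≡ 1 (mod 4), so quadratic reciprocity gives (19/81) = (81/19). Reduce: 81 ≡ 5 (mod 19). Now have (5/19).
5 ≡ 1 (mod 4), so quadratic reciprocity gives (5/19) = (19/5). Reduce: 19 ≡ 4 (mod 5). Now have (4/5).
Factor out 2: 4 = 2^2. Since 5 ≡ 5 (mod 8), (2/5) = -1, and (2/5)^2 = +1. Now have (1/5).
(1/5) = 1. Collecting the sign factors: 1.

1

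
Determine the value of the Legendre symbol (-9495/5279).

Pull out -1: (-9495/5279) = (-1/5279)·(9495/5279). Since 5279 ≡ 3 (mod 4), (-1/5279) = -1. Now have -(9495/5279).
Reduce the numerator: 9495 ≡ 4216 (mod 5279), so (9495/5279) = (4216/5279).
Factor out 2: 4216 = 2^3·527. Since 5279 ≡ 7 (mod 8), (2/5279) = +1, and (2/5279)^3 = +1. Now have -(527/5279).
Both 527 ≡ 3 and 5279 ≡ 3 (mod 4), so reciprocity gives (527/5279) = -(5279/527). Reduce: 5279 ≡ 9 (mod 527). Now have (9/527).
9 ≡ 1 (mod 4), so quadratic reciprocity gives (9/527) = (527/9). Reduce: 527 ≡ 5 (mod 9). Now have (5/9).
5 ≡ 1 (mod 4), so quadratic reciprocity gives (5/9) = (9/5). Reduce: 9 ≡ 4 (mod 5). Now have (4/5).
Factor out 2: 4 = 2^2. Since 5 ≡ 5 (mod 8), (2/5) = -1, and (2/5)^2 = +1. Now have (1/5).
(1/5) = 1. Collecting the sign factors: 1.

1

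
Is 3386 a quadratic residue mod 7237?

yes

Factor out 2: 3386 = 2·1693. Since 7237 ≡ 5 (mod 8), (2/7237) = -1. Now have -(1693/7237).
1693 ≡ 1 (mod 4), so quadratic reciprocity gives (1693/7237) = (7237/1693). Reduce: 7237 ≡ 465 (mod 1693). Now have -(465/1693).
465 ≡ 1 (mod 4), so quadratic reciprocity gives (465/1693) = (1693/465). Reduce: 1693 ≡ 298 (mod 465). Now have -(298/465).
Factor out 2: 298 = 2·149. Since 465 ≡ 1 (mod 8), (2/465) = +1. Now have -(149/465).
149 ≡ 1 (mod 4), so quadratic reciprocity gives (149/465) = (465/149). Reduce: 465 ≡ 18 (mod 149). Now have -(18/149).
Factor out 2: 18 = 2·9. Since 149 ≡ 5 (mod 8), (2/149) = -1. Now have (9/149).
9 ≡ 1 (mod 4), so quadratic reciprocity gives (9/149) = (149/9). Reduce: 149 ≡ 5 (mod 9). Now have (5/9).
5 ≡ 1 (mod 4), so quadratic reciprocity gives (5/9) = (9/5). Reduce: 9 ≡ 4 (mod 5). Now have (4/5).
Factor out 2: 4 = 2^2. Since 5 ≡ 5 (mod 8), (2/5) = -1, and (2/5)^2 = +1. Now have (1/5).
(1/5) = 1. Collecting the sign factors: 1.
The Legendre symbol is 1, so x^2 ≡ 3386 (mod 7237) has solution.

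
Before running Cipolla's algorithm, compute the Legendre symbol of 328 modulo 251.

-1

Reduce the numerator: 328 ≡ 77 (mod 251), so (328 / 251) = (77 / 251).
77 ≡ 1 (mod 4), so quadratic reciprocity gives (77 / 251) = (251 / 77). Reduce: 251 ≡ 20 (mod 77). Now have (20 / 77).
Factor out 2: 20 = 2^2·5. Since 77 ≡ 5 (mod 8), (2 / 77) = -1, and (2 / 77)^2 = +1. Now have (5 / 77).
5 ≡ 1 (mod 4), so quadratic reciprocity gives (5 / 77) = (77 / 5). Reduce: 77 ≡ 2 (mod 5). Now have (2 / 5).
Factor out 2: 2 = 2. Since 5 ≡ 5 (mod 8), (2 / 5) = -1. Now have -(1 / 5).
(1 / 5) = 1. Collecting the sign factors: -1.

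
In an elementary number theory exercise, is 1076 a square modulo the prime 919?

no

Reduce the numerator: 1076 ≡ 157 (mod 919), so (1076|919) = (157|919).
157 ≡ 1 (mod 4), so quadratic reciprocity gives (157|919) = (919|157). Reduce: 919 ≡ 134 (mod 157). Now have (134|157).
Factor out 2: 134 = 2·67. Since 157 ≡ 5 (mod 8), (2|157) = -1. Now have -(67|157).
157 ≡ 1 (mod 4), so quadratic reciprocity gives (67|157) = (157|67). Reduce: 157 ≡ 23 (mod 67). Now have -(23|67).
Both 23 ≡ 3 and 67 ≡ 3 (mod 4), so reciprocity gives (23|67) = -(67|23). Reduce: 67 ≡ 21 (mod 23). Now have (21|23).
21 ≡ 1 (mod 4), so quadratic reciprocity gives (21|23) = (23|21). Reduce: 23 ≡ 2 (mod 21). Now have (2|21).
Factor out 2: 2 = 2. Since 21 ≡ 5 (mod 8), (2|21) = -1. Now have -(1|21).
(1|21) = 1. Collecting the sign factors: -1.
(1076|919) = -1, and 919 is prime, so 1076 is not a quadratic residue mod 919.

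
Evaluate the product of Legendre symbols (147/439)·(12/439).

By multiplicativity, (147·12/439) = (147/439)·(12/439).
First factor (147/439):
(147/439)
  = -(439/147)    [QR: both ≡ 3 mod 4, sign flips]
  = -(145/147)    [439 ≡ 145 mod 147]
  = -(147/145)    [QR: 145 ≡ 1 mod 4, sign kept]
  = -(2/145)    [147 ≡ 2 mod 145]
  = -(1/145)    [145 ≡ 1 mod 8 ⇒ (2/145) = +1]
  = -1    [(1/145) = 1]
Second factor (12/439):
(12/439)
  = (3/439)    [439 ≡ 7 mod 8 ⇒ (2/439)^2 = +1]
  = -(439/3)    [QR: both ≡ 3 mod 4, sign flips]
  = -(1/3)    [439 ≡ 1 mod 3]
  = -1    [(1/3) = 1]
Product: (-1)·(-1) = 1.

1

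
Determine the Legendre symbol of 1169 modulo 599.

Reduce the numerator: 1169 ≡ 570 (mod 599), so (1169/599) = (570/599).
Factor out 2: 570 = 2·285. Since 599 ≡ 7 (mod 8), (2/599) = +1. Now have (285/599).
285 ≡ 1 (mod 4), so quadratic reciprocity gives (285/599) = (599/285). Reduce: 599 ≡ 29 (mod 285). Now have (29/285).
29 ≡ 1 (mod 4), so quadratic reciprocity gives (29/285) = (285/29). Reduce: 285 ≡ 24 (mod 29). Now have (24/29).
Factor out 2: 24 = 2^3·3. Since 29 ≡ 5 (mod 8), (2/29) = -1, and (2/29)^3 = -1. Now have -(3/29).
29 ≡ 1 (mod 4), so quadratic reciprocity gives (3/29) = (29/3). Reduce: 29 ≡ 2 (mod 3). Now have -(2/3).
Factor out 2: 2 = 2. Since 3 ≡ 3 (mod 8), (2/3) = -1. Now have (1/3).
(1/3) = 1. Collecting the sign factors: 1.

1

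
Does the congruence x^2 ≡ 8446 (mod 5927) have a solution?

no

Reduce the numerator: 8446 ≡ 2519 (mod 5927), so (8446/5927) = (2519/5927).
Both 2519 ≡ 3 and 5927 ≡ 3 (mod 4), so reciprocity gives (2519/5927) = -(5927/2519). Reduce: 5927 ≡ 889 (mod 2519). Now have -(889/2519).
889 ≡ 1 (mod 4), so quadratic reciprocity gives (889/2519) = (2519/889). Reduce: 2519 ≡ 741 (mod 889). Now have -(741/889).
741 ≡ 1 (mod 4), so quadratic reciprocity gives (741/889) = (889/741). Reduce: 889 ≡ 148 (mod 741). Now have -(148/741).
Factor out 2: 148 = 2^2·37. Since 741 ≡ 5 (mod 8), (2/741) = -1, and (2/741)^2 = +1. Now have -(37/741).
37 ≡ 1 (mod 4), so quadratic reciprocity gives (37/741) = (741/37). Reduce: 741 ≡ 1 (mod 37). Now have -(1/37).
(1/37) = 1. Collecting the sign factors: -1.
The Legendre symbol is -1, so x^2 ≡ 8446 (mod 5927) has no solution.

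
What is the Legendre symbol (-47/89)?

1

Reduce the numerator: -47 ≡ 42 (mod 89), so (-47/89) = (42/89).
Factor out 2: 42 = 2·21. Since 89 ≡ 1 (mod 8), (2/89) = +1. Now have (21/89).
21 ≡ 1 (mod 4), so quadratic reciprocity gives (21/89) = (89/21). Reduce: 89 ≡ 5 (mod 21). Now have (5/21).
5 ≡ 1 (mod 4), so quadratic reciprocity gives (5/21) = (21/5). Reduce: 21 ≡ 1 (mod 5). Now have (1/5).
(1/5) = 1. Collecting the sign factors: 1.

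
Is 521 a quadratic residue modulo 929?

yes

521 ≡ 1 (mod 4), so quadratic reciprocity gives (521/929) = (929/521). Reduce: 929 ≡ 408 (mod 521). Now have (408/521).
Factor out 2: 408 = 2^3·51. Since 521 ≡ 1 (mod 8), (2/521) = +1, and (2/521)^3 = +1. Now have (51/521).
521 ≡ 1 (mod 4), so quadratic reciprocity gives (51/521) = (521/51). Reduce: 521 ≡ 11 (mod 51). Now have (11/51).
Both 11 ≡ 3 and 51 ≡ 3 (mod 4), so reciprocity gives (11/51) = -(51/11). Reduce: 51 ≡ 7 (mod 11). Now have -(7/11).
Both 7 ≡ 3 and 11 ≡ 3 (mod 4), so reciprocity gives (7/11) = -(11/7). Reduce: 11 ≡ 4 (mod 7). Now have (4/7).
Factor out 2: 4 = 2^2. Since 7 ≡ 7 (mod 8), (2/7) = +1, and (2/7)^2 = +1. Now have (1/7).
(1/7) = 1. Collecting the sign factors: 1.
(521/929) = 1, and 929 is prime, so 521 is a quadratic residue mod 929.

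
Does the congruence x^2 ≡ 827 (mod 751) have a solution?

yes

Reduce the numerator: 827 ≡ 76 (mod 751), so (827|751) = (76|751).
Factor out 2: 76 = 2^2·19. Since 751 ≡ 7 (mod 8), (2|751) = +1, and (2|751)^2 = +1. Now have (19|751).
Both 19 ≡ 3 and 751 ≡ 3 (mod 4), so reciprocity gives (19|751) = -(751|19). Reduce: 751 ≡ 10 (mod 19). Now have -(10|19).
Factor out 2: 10 = 2·5. Since 19 ≡ 3 (mod 8), (2|19) = -1. Now have (5|19).
5 ≡ 1 (mod 4), so quadratic reciprocity gives (5|19) = (19|5). Reduce: 19 ≡ 4 (mod 5). Now have (4|5).
Factor out 2: 4 = 2^2. Since 5 ≡ 5 (mod 8), (2|5) = -1, and (2|5)^2 = +1. Now have (1|5).
(1|5) = 1. Collecting the sign factors: 1.
The Legendre symbol is 1, so x^2 ≡ 827 (mod 751) has solution.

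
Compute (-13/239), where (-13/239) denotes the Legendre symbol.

Reduce the numerator: -13 ≡ 226 (mod 239), so (-13/239) = (226/239).
Factor out 2: 226 = 2·113. Since 239 ≡ 7 (mod 8), (2/239) = +1. Now have (113/239).
113 ≡ 1 (mod 4), so quadratic reciprocity gives (113/239) = (239/113). Reduce: 239 ≡ 13 (mod 113). Now have (13/113).
13 ≡ 1 (mod 4), so quadratic reciprocity gives (13/113) = (113/13). Reduce: 113 ≡ 9 (mod 13). Now have (9/13).
9 ≡ 1 (mod 4), so quadratic reciprocity gives (9/13) = (13/9). Reduce: 13 ≡ 4 (mod 9). Now have (4/9).
Factor out 2: 4 = 2^2. Since 9 ≡ 1 (mod 8), (2/9) = +1, and (2/9)^2 = +1. Now have (1/9).
(1/9) = 1. Collecting the sign factors: 1.

1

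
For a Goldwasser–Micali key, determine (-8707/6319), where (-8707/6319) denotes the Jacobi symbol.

(-8707/6319)
  = (3931/6319)    [-8707 ≡ 3931 mod 6319]
  = -(6319/3931)    [QR: both ≡ 3 mod 4, sign flips]
  = -(2388/3931)    [6319 ≡ 2388 mod 3931]
  = -(597/3931)    [3931 ≡ 3 mod 8 ⇒ (2/3931)^2 = +1]
  = -(3931/597)    [QR: 597 ≡ 1 mod 4, sign kept]
  = -(349/597)    [3931 ≡ 349 mod 597]
  = -(597/349)    [QR: 349 ≡ 1 mod 4, sign kept]
  = -(248/349)    [597 ≡ 248 mod 349]
  = (31/349)    [349 ≡ 5 mod 8 ⇒ (2/349)^3 = -1]
  = (349/31)    [QR: 349 ≡ 1 mod 4, sign kept]
  = (8/31)    [349 ≡ 8 mod 31]
  = (1/31)    [31 ≡ 7 mod 8 ⇒ (2/31)^3 = +1]
  = 1    [(1/31) = 1]

1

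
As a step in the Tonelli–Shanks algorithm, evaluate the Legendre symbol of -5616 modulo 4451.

1

(-5616|4451)
  = -(5616|4451)    [4451 ≡ 3 mod 4 ⇒ (-1|4451) = -1]
  = -(1165|4451)    [5616 ≡ 1165 mod 4451]
  = -(4451|1165)    [QR: 1165 ≡ 1 mod 4, sign kept]
  = -(956|1165)    [4451 ≡ 956 mod 1165]
  = -(239|1165)    [1165 ≡ 5 mod 8 ⇒ (2|1165)^2 = +1]
  = -(1165|239)    [QR: 1165 ≡ 1 mod 4, sign kept]
  = -(209|239)    [1165 ≡ 209 mod 239]
  = -(239|209)    [QR: 209 ≡ 1 mod 4, sign kept]
  = -(30|209)    [239 ≡ 30 mod 209]
  = -(15|209)    [209 ≡ 1 mod 8 ⇒ (2|209) = +1]
  = -(209|15)    [QR: 209 ≡ 1 mod 4, sign kept]
  = -(14|15)    [209 ≡ 14 mod 15]
  = -(7|15)    [15 ≡ 7 mod 8 ⇒ (2|15) = +1]
  = (15|7)    [QR: both ≡ 3 mod 4, sign flips]
  = (1|7)    [15 ≡ 1 mod 7]
  = 1    [(1|7) = 1]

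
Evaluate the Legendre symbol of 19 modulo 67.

1

(19|67)
  = -(67|19)    [QR: both ≡ 3 mod 4, sign flips]
  = -(10|19)    [67 ≡ 10 mod 19]
  = (5|19)    [19 ≡ 3 mod 8 ⇒ (2|19) = -1]
  = (19|5)    [QR: 5 ≡ 1 mod 4, sign kept]
  = (4|5)    [19 ≡ 4 mod 5]
  = (1|5)    [5 ≡ 5 mod 8 ⇒ (2|5)^2 = +1]
  = 1    [(1|5) = 1]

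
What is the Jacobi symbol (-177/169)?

1

Reduce the numerator: -177 ≡ 161 (mod 169), so (-177/169) = (161/169).
161 ≡ 1 (mod 4), so quadratic reciprocity gives (161/169) = (169/161). Reduce: 169 ≡ 8 (mod 161). Now have (8/161).
Factor out 2: 8 = 2^3. Since 161 ≡ 1 (mod 8), (2/161) = +1, and (2/161)^3 = +1. Now have (1/161).
(1/161) = 1. Collecting the sign factors: 1.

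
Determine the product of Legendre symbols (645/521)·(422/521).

By multiplicativity, (645·422/521) = (645/521)·(422/521).
First factor (645/521):
(645/521)
  = (124/521)    [645 ≡ 124 mod 521]
  = (31/521)    [521 ≡ 1 mod 8 ⇒ (2/521)^2 = +1]
  = (521/31)    [QR: 521 ≡ 1 mod 4, sign kept]
  = (25/31)    [521 ≡ 25 mod 31]
  = (31/25)    [QR: 25 ≡ 1 mod 4, sign kept]
  = (6/25)    [31 ≡ 6 mod 25]
  = (3/25)    [25 ≡ 1 mod 8 ⇒ (2/25) = +1]
  = (25/3)    [QR: 25 ≡ 1 mod 4, sign kept]
  = (1/3)    [25 ≡ 1 mod 3]
  = 1    [(1/3) = 1]
Second factor (422/521):
(422/521)
  = (211/521)    [521 ≡ 1 mod 8 ⇒ (2/521) = +1]
  = (521/211)    [QR: 521 ≡ 1 mod 4, sign kept]
  = (99/211)    [521 ≡ 99 mod 211]
  = -(211/99)    [QR: both ≡ 3 mod 4, sign flips]
  = -(13/99)    [211 ≡ 13 mod 99]
  = -(99/13)    [QR: 13 ≡ 1 mod 4, sign kept]
  = -(8/13)    [99 ≡ 8 mod 13]
  = (1/13)    [13 ≡ 5 mod 8 ⇒ (2/13)^3 = -1]
  = 1    [(1/13) = 1]
Product: (1)·(1) = 1.

1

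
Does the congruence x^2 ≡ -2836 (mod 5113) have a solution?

no

Reduce the numerator: -2836 ≡ 2277 (mod 5113), so (-2836/5113) = (2277/5113).
2277 ≡ 1 (mod 4), so quadratic reciprocity gives (2277/5113) = (5113/2277). Reduce: 5113 ≡ 559 (mod 2277). Now have (559/2277).
2277 ≡ 1 (mod 4), so quadratic reciprocity gives (559/2277) = (2277/559). Reduce: 2277 ≡ 41 (mod 559). Now have (41/559).
41 ≡ 1 (mod 4), so quadratic reciprocity gives (41/559) = (559/41). Reduce: 559 ≡ 26 (mod 41). Now have (26/41).
Factor out 2: 26 = 2·13. Since 41 ≡ 1 (mod 8), (2/41) = +1. Now have (13/41).
13 ≡ 1 (mod 4), so quadratic reciprocity gives (13/41) = (41/13). Reduce: 41 ≡ 2 (mod 13). Now have (2/13).
Factor out 2: 2 = 2. Since 13 ≡ 5 (mod 8), (2/13) = -1. Now have -(1/13).
(1/13) = 1. Collecting the sign factors: -1.
The Legendre symbol is -1, so x^2 ≡ -2836 (mod 5113) has no solution.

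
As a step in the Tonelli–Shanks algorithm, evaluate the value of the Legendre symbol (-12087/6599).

(-12087/6599)
  = (1111/6599)    [-12087 ≡ 1111 mod 6599]
  = -(6599/1111)    [QR: both ≡ 3 mod 4, sign flips]
  = -(1044/1111)    [6599 ≡ 1044 mod 1111]
  = -(261/1111)    [1111 ≡ 7 mod 8 ⇒ (2/1111)^2 = +1]
  = -(1111/261)    [QR: 261 ≡ 1 mod 4, sign kept]
  = -(67/261)    [1111 ≡ 67 mod 261]
  = -(261/67)    [QR: 261 ≡ 1 mod 4, sign kept]
  = -(60/67)    [261 ≡ 60 mod 67]
  = -(15/67)    [67 ≡ 3 mod 8 ⇒ (2/67)^2 = +1]
  = (67/15)    [QR: both ≡ 3 mod 4, sign flips]
  = (7/15)    [67 ≡ 7 mod 15]
  = -(15/7)    [QR: both ≡ 3 mod 4, sign flips]
  = -(1/7)    [15 ≡ 1 mod 7]
  = -1    [(1/7) = 1]

-1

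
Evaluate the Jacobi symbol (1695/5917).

-1

(1695/5917)
  = (5917/1695)    [QR: 5917 ≡ 1 mod 4, sign kept]
  = (832/1695)    [5917 ≡ 832 mod 1695]
  = (13/1695)    [1695 ≡ 7 mod 8 ⇒ (2/1695)^6 = +1]
  = (1695/13)    [QR: 13 ≡ 1 mod 4, sign kept]
  = (5/13)    [1695 ≡ 5 mod 13]
  = (13/5)    [QR: 5 ≡ 1 mod 4, sign kept]
  = (3/5)    [13 ≡ 3 mod 5]
  = (5/3)    [QR: 5 ≡ 1 mod 4, sign kept]
  = (2/3)    [5 ≡ 2 mod 3]
  = -(1/3)    [3 ≡ 3 mod 8 ⇒ (2/3) = -1]
  = -1    [(1/3) = 1]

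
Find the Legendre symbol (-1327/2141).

-1

Reduce the numerator: -1327 ≡ 814 (mod 2141), so (-1327/2141) = (814/2141).
Factor out 2: 814 = 2·407. Since 2141 ≡ 5 (mod 8), (2/2141) = -1. Now have -(407/2141).
2141 ≡ 1 (mod 4), so quadratic reciprocity gives (407/2141) = (2141/407). Reduce: 2141 ≡ 106 (mod 407). Now have -(106/407).
Factor out 2: 106 = 2·53. Since 407 ≡ 7 (mod 8), (2/407) = +1. Now have -(53/407).
53 ≡ 1 (mod 4), so quadratic reciprocity gives (53/407) = (407/53). Reduce: 407 ≡ 36 (mod 53). Now have -(36/53).
Factor out 2: 36 = 2^2·9. Since 53 ≡ 5 (mod 8), (2/53) = -1, and (2/53)^2 = +1. Now have -(9/53).
9 ≡ 1 (mod 4), so quadratic reciprocity gives (9/53) = (53/9). Reduce: 53 ≡ 8 (mod 9). Now have -(8/9).
Factor out 2: 8 = 2^3. Since 9 ≡ 1 (mod 8), (2/9) = +1, and (2/9)^3 = +1. Now have -(1/9).
(1/9) = 1. Collecting the sign factors: -1.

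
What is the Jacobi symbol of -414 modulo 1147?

1

Pull out -1: (-414/1147) = (-1/1147)·(414/1147). Since 1147 ≡ 3 (mod 4), (-1/1147) = -1. Now have -(414/1147).
Factor out 2: 414 = 2·207. Since 1147 ≡ 3 (mod 8), (2/1147) = -1. Now have (207/1147).
Both 207 ≡ 3 and 1147 ≡ 3 (mod 4), so reciprocity gives (207/1147) = -(1147/207). Reduce: 1147 ≡ 112 (mod 207). Now have -(112/207).
Factor out 2: 112 = 2^4·7. Since 207 ≡ 7 (mod 8), (2/207) = +1, and (2/207)^4 = +1. Now have -(7/207).
Both 7 ≡ 3 and 207 ≡ 3 (mod 4), so reciprocity gives (7/207) = -(207/7). Reduce: 207 ≡ 4 (mod 7). Now have (4/7).
Factor out 2: 4 = 2^2. Since 7 ≡ 7 (mod 8), (2/7) = +1, and (2/7)^2 = +1. Now have (1/7).
(1/7) = 1. Collecting the sign factors: 1.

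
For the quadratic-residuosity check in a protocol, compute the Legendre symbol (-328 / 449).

1

(-328 / 449)
  = (121 / 449)    [-328 ≡ 121 mod 449]
  = (449 / 121)    [QR: 121 ≡ 1 mod 4, sign kept]
  = (86 / 121)    [449 ≡ 86 mod 121]
  = (43 / 121)    [121 ≡ 1 mod 8 ⇒ (2 / 121) = +1]
  = (121 / 43)    [QR: 121 ≡ 1 mod 4, sign kept]
  = (35 / 43)    [121 ≡ 35 mod 43]
  = -(43 / 35)    [QR: both ≡ 3 mod 4, sign flips]
  = -(8 / 35)    [43 ≡ 8 mod 35]
  = (1 / 35)    [35 ≡ 3 mod 8 ⇒ (2 / 35)^3 = -1]
  = 1    [(1 / 35) = 1]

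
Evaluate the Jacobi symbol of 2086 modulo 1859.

Reduce the numerator: 2086 ≡ 227 (mod 1859), so (2086 / 1859) = (227 / 1859).
Both 227 ≡ 3 and 1859 ≡ 3 (mod 4), so reciprocity gives (227 / 1859) = -(1859 / 227). Reduce: 1859 ≡ 43 (mod 227). Now have -(43 / 227).
Both 43 ≡ 3 and 227 ≡ 3 (mod 4), so reciprocity gives (43 / 227) = -(227 / 43). Reduce: 227 ≡ 12 (mod 43). Now have (12 / 43).
Factor out 2: 12 = 2^2·3. Since 43 ≡ 3 (mod 8), (2 / 43) = -1, and (2 / 43)^2 = +1. Now have (3 / 43).
Both 3 ≡ 3 and 43 ≡ 3 (mod 4), so reciprocity gives (3 / 43) = -(43 / 3). Reduce: 43 ≡ 1 (mod 3). Now have -(1 / 3).
(1 / 3) = 1. Collecting the sign factors: -1.

-1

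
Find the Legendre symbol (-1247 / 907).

-1

Pull out -1: (-1247 / 907) = (-1 / 907)·(1247 / 907). Since 907 ≡ 3 (mod 4), (-1 / 907) = -1. Now have -(1247 / 907).
Reduce the numerator: 1247 ≡ 340 (mod 907), so (1247 / 907) = (340 / 907).
Factor out 2: 340 = 2^2·85. Since 907 ≡ 3 (mod 8), (2 / 907) = -1, and (2 / 907)^2 = +1. Now have -(85 / 907).
85 ≡ 1 (mod 4), so quadratic reciprocity gives (85 / 907) = (907 / 85). Reduce: 907 ≡ 57 (mod 85). Now have -(57 / 85).
57 ≡ 1 (mod 4), so quadratic reciprocity gives (57 / 85) = (85 / 57). Reduce: 85 ≡ 28 (mod 57). Now have -(28 / 57).
Factor out 2: 28 = 2^2·7. Since 57 ≡ 1 (mod 8), (2 / 57) = +1, and (2 / 57)^2 = +1. Now have -(7 / 57).
57 ≡ 1 (mod 4), so quadratic reciprocity gives (7 / 57) = (57 / 7). Reduce: 57 ≡ 1 (mod 7). Now have -(1 / 7).
(1 / 7) = 1. Collecting the sign factors: -1.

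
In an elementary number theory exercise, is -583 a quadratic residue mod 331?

Reduce the numerator: -583 ≡ 79 (mod 331), so (-583/331) = (79/331).
Both 79 ≡ 3 and 331 ≡ 3 (mod 4), so reciprocity gives (79/331) = -(331/79). Reduce: 331 ≡ 15 (mod 79). Now have -(15/79).
Both 15 ≡ 3 and 79 ≡ 3 (mod 4), so reciprocity gives (15/79) = -(79/15). Reduce: 79 ≡ 4 (mod 15). Now have (4/15).
Factor out 2: 4 = 2^2. Since 15 ≡ 7 (mod 8), (2/15) = +1, and (2/15)^2 = +1. Now have (1/15).
(1/15) = 1. Collecting the sign factors: 1.
The Legendre symbol is 1, so x^2 ≡ -583 (mod 331) has solution.

yes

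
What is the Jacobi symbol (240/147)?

0

Reduce the numerator: 240 ≡ 93 (mod 147), so (240/147) = (93/147).
93 ≡ 1 (mod 4), so quadratic reciprocity gives (93/147) = (147/93). Reduce: 147 ≡ 54 (mod 93). Now have (54/93).
Factor out 2: 54 = 2·27. Since 93 ≡ 5 (mod 8), (2/93) = -1. Now have -(27/93).
93 ≡ 1 (mod 4), so quadratic reciprocity gives (27/93) = (93/27). Reduce: 93 ≡ 12 (mod 27). Now have -(12/27).
Factor out 2: 12 = 2^2·3. Since 27 ≡ 3 (mod 8), (2/27) = -1, and (2/27)^2 = +1. Now have -(3/27).
Both 3 ≡ 3 and 27 ≡ 3 (mod 4), so reciprocity gives (3/27) = -(27/3). Reduce: 27 ≡ 0 (mod 3). Now have (0/3).
The numerator is now 0 with denominator 3 > 1: the symbol is 0.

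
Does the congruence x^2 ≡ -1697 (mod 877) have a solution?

no

(-1697/877)
  = (1697/877)    [877 ≡ 1 mod 4 ⇒ (-1/877) = +1]
  = (820/877)    [1697 ≡ 820 mod 877]
  = (205/877)    [877 ≡ 5 mod 8 ⇒ (2/877)^2 = +1]
  = (877/205)    [QR: 205 ≡ 1 mod 4, sign kept]
  = (57/205)    [877 ≡ 57 mod 205]
  = (205/57)    [QR: 57 ≡ 1 mod 4, sign kept]
  = (34/57)    [205 ≡ 34 mod 57]
  = (17/57)    [57 ≡ 1 mod 8 ⇒ (2/57) = +1]
  = (57/17)    [QR: 17 ≡ 1 mod 4, sign kept]
  = (6/17)    [57 ≡ 6 mod 17]
  = (3/17)    [17 ≡ 1 mod 8 ⇒ (2/17) = +1]
  = (17/3)    [QR: 17 ≡ 1 mod 4, sign kept]
  = (2/3)    [17 ≡ 2 mod 3]
  = -(1/3)    [3 ≡ 3 mod 8 ⇒ (2/3) = -1]
  = -1    [(1/3) = 1]
The Legendre symbol is -1, so x^2 ≡ -1697 (mod 877) has no solution.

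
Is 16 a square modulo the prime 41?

(16/41)
  = (1/41)    [41 ≡ 1 mod 8 ⇒ (2/41)^4 = +1]
  = 1    [(1/41) = 1]
The Legendre symbol is 1, so x^2 ≡ 16 (mod 41) has solution.

yes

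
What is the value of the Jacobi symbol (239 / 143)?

(239 / 143)
  = (96 / 143)    [239 ≡ 96 mod 143]
  = (3 / 143)    [143 ≡ 7 mod 8 ⇒ (2 / 143)^5 = +1]
  = -(143 / 3)    [QR: both ≡ 3 mod 4, sign flips]
  = -(2 / 3)    [143 ≡ 2 mod 3]
  = (1 / 3)    [3 ≡ 3 mod 8 ⇒ (2 / 3) = -1]
  = 1    [(1 / 3) = 1]

1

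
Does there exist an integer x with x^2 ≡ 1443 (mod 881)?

no

(1443/881)
  = (562/881)    [1443 ≡ 562 mod 881]
  = (281/881)    [881 ≡ 1 mod 8 ⇒ (2/881) = +1]
  = (881/281)    [QR: 281 ≡ 1 mod 4, sign kept]
  = (38/281)    [881 ≡ 38 mod 281]
  = (19/281)    [281 ≡ 1 mod 8 ⇒ (2/281) = +1]
  = (281/19)    [QR: 281 ≡ 1 mod 4, sign kept]
  = (15/19)    [281 ≡ 15 mod 19]
  = -(19/15)    [QR: both ≡ 3 mod 4, sign flips]
  = -(4/15)    [19 ≡ 4 mod 15]
  = -(1/15)    [15 ≡ 7 mod 8 ⇒ (2/15)^2 = +1]
  = -1    [(1/15) = 1]
(1443/881) = -1, and 881 is prime, so 1443 is not a quadratic residue mod 881.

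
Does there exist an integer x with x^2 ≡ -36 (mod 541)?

yes

(-36|541)
  = (36|541)    [541 ≡ 1 mod 4 ⇒ (-1|541) = +1]
  = (9|541)    [541 ≡ 5 mod 8 ⇒ (2|541)^2 = +1]
  = (541|9)    [QR: 9 ≡ 1 mod 4, sign kept]
  = (1|9)    [541 ≡ 1 mod 9]
  = 1    [(1|9) = 1]
The Legendre symbol is 1, so x^2 ≡ -36 (mod 541) has solution.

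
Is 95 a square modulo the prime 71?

yes

(95/71)
  = (24/71)    [95 ≡ 24 mod 71]
  = (3/71)    [71 ≡ 7 mod 8 ⇒ (2/71)^3 = +1]
  = -(71/3)    [QR: both ≡ 3 mod 4, sign flips]
  = -(2/3)    [71 ≡ 2 mod 3]
  = (1/3)    [3 ≡ 3 mod 8 ⇒ (2/3) = -1]
  = 1    [(1/3) = 1]
(95/71) = 1, and 71 is prime, so 95 is a quadratic residue mod 71.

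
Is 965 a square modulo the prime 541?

Reduce the numerator: 965 ≡ 424 (mod 541), so (965/541) = (424/541).
Factor out 2: 424 = 2^3·53. Since 541 ≡ 5 (mod 8), (2/541) = -1, and (2/541)^3 = -1. Now have -(53/541).
53 ≡ 1 (mod 4), so quadratic reciprocity gives (53/541) = (541/53). Reduce: 541 ≡ 11 (mod 53). Now have -(11/53).
53 ≡ 1 (mod 4), so quadratic reciprocity gives (11/53) = (53/11). Reduce: 53 ≡ 9 (mod 11). Now have -(9/11).
9 ≡ 1 (mod 4), so quadratic reciprocity gives (9/11) = (11/9). Reduce: 11 ≡ 2 (mod 9). Now have -(2/9).
Factor out 2: 2 = 2. Since 9 ≡ 1 (mod 8), (2/9) = +1. Now have -(1/9).
(1/9) = 1. Collecting the sign factors: -1.
The Legendre symbol is -1, so x^2 ≡ 965 (mod 541) has no solution.

no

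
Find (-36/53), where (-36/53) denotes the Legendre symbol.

1

(-36/53)
  = (36/53)    [53 ≡ 1 mod 4 ⇒ (-1/53) = +1]
  = (9/53)    [53 ≡ 5 mod 8 ⇒ (2/53)^2 = +1]
  = (53/9)    [QR: 9 ≡ 1 mod 4, sign kept]
  = (8/9)    [53 ≡ 8 mod 9]
  = (1/9)    [9 ≡ 1 mod 8 ⇒ (2/9)^3 = +1]
  = 1    [(1/9) = 1]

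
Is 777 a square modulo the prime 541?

no

Reduce the numerator: 777 ≡ 236 (mod 541), so (777/541) = (236/541).
Factor out 2: 236 = 2^2·59. Since 541 ≡ 5 (mod 8), (2/541) = -1, and (2/541)^2 = +1. Now have (59/541).
541 ≡ 1 (mod 4), so quadratic reciprocity gives (59/541) = (541/59). Reduce: 541 ≡ 10 (mod 59). Now have (10/59).
Factor out 2: 10 = 2·5. Since 59 ≡ 3 (mod 8), (2/59) = -1. Now have -(5/59).
5 ≡ 1 (mod 4), so quadratic reciprocity gives (5/59) = (59/5). Reduce: 59 ≡ 4 (mod 5). Now have -(4/5).
Factor out 2: 4 = 2^2. Since 5 ≡ 5 (mod 8), (2/5) = -1, and (2/5)^2 = +1. Now have -(1/5).
(1/5) = 1. Collecting the sign factors: -1.
(777/541) = -1, and 541 is prime, so 777 is not a quadratic residue mod 541.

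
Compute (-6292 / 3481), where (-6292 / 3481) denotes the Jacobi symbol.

1

Reduce the numerator: -6292 ≡ 670 (mod 3481), so (-6292 / 3481) = (670 / 3481).
Factor out 2: 670 = 2·335. Since 3481 ≡ 1 (mod 8), (2 / 3481) = +1. Now have (335 / 3481).
3481 ≡ 1 (mod 4), so quadratic reciprocity gives (335 / 3481) = (3481 / 335). Reduce: 3481 ≡ 131 (mod 335). Now have (131 / 335).
Both 131 ≡ 3 and 335 ≡ 3 (mod 4), so reciprocity gives (131 / 335) = -(335 / 131). Reduce: 335 ≡ 73 (mod 131). Now have -(73 / 131).
73 ≡ 1 (mod 4), so quadratic reciprocity gives (73 / 131) = (131 / 73). Reduce: 131 ≡ 58 (mod 73). Now have -(58 / 73).
Factor out 2: 58 = 2·29. Since 73 ≡ 1 (mod 8), (2 / 73) = +1. Now have -(29 / 73).
29 ≡ 1 (mod 4), so quadratic reciprocity gives (29 / 73) = (73 / 29). Reduce: 73 ≡ 15 (mod 29). Now have -(15 / 29).
29 ≡ 1 (mod 4), so quadratic reciprocity gives (15 / 29) = (29 / 15). Reduce: 29 ≡ 14 (mod 15). Now have -(14 / 15).
Factor out 2: 14 = 2·7. Since 15 ≡ 7 (mod 8), (2 / 15) = +1. Now have -(7 / 15).
Both 7 ≡ 3 and 15 ≡ 3 (mod 4), so reciprocity gives (7 / 15) = -(15 / 7). Reduce: 15 ≡ 1 (mod 7). Now have (1 / 7).
(1 / 7) = 1. Collecting the sign factors: 1.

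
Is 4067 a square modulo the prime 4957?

no

(4067/4957)
  = (4957/4067)    [QR: 4957 ≡ 1 mod 4, sign kept]
  = (890/4067)    [4957 ≡ 890 mod 4067]
  = -(445/4067)    [4067 ≡ 3 mod 8 ⇒ (2/4067) = -1]
  = -(4067/445)    [QR: 445 ≡ 1 mod 4, sign kept]
  = -(62/445)    [4067 ≡ 62 mod 445]
  = (31/445)    [445 ≡ 5 mod 8 ⇒ (2/445) = -1]
  = (445/31)    [QR: 445 ≡ 1 mod 4, sign kept]
  = (11/31)    [445 ≡ 11 mod 31]
  = -(31/11)    [QR: both ≡ 3 mod 4, sign flips]
  = -(9/11)    [31 ≡ 9 mod 11]
  = -(11/9)    [QR: 9 ≡ 1 mod 4, sign kept]
  = -(2/9)    [11 ≡ 2 mod 9]
  = -(1/9)    [9 ≡ 1 mod 8 ⇒ (2/9) = +1]
  = -1    [(1/9) = 1]
The Legendre symbol is -1, so x^2 ≡ 4067 (mod 4957) has no solution.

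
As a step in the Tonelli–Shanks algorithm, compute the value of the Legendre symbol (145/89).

(145/89)
  = (56/89)    [145 ≡ 56 mod 89]
  = (7/89)    [89 ≡ 1 mod 8 ⇒ (2/89)^3 = +1]
  = (89/7)    [QR: 89 ≡ 1 mod 4, sign kept]
  = (5/7)    [89 ≡ 5 mod 7]
  = (7/5)    [QR: 5 ≡ 1 mod 4, sign kept]
  = (2/5)    [7 ≡ 2 mod 5]
  = -(1/5)    [5 ≡ 5 mod 8 ⇒ (2/5) = -1]
  = -1    [(1/5) = 1]

-1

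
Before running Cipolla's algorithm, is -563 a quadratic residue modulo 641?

no

Pull out -1: (-563|641) = (-1|641)·(563|641). Since 641 ≡ 1 (mod 4), (-1|641) = +1. Now have (563|641).
641 ≡ 1 (mod 4), so quadratic reciprocity gives (563|641) = (641|563). Reduce: 641 ≡ 78 (mod 563). Now have (78|563).
Factor out 2: 78 = 2·39. Since 563 ≡ 3 (mod 8), (2|563) = -1. Now have -(39|563).
Both 39 ≡ 3 and 563 ≡ 3 (mod 4), so reciprocity gives (39|563) = -(563|39). Reduce: 563 ≡ 17 (mod 39). Now have (17|39).
17 ≡ 1 (mod 4), so quadratic reciprocity gives (17|39) = (39|17). Reduce: 39 ≡ 5 (mod 17). Now have (5|17).
5 ≡ 1 (mod 4), so quadratic reciprocity gives (5|17) = (17|5). Reduce: 17 ≡ 2 (mod 5). Now have (2|5).
Factor out 2: 2 = 2. Since 5 ≡ 5 (mod 8), (2|5) = -1. Now have -(1|5).
(1|5) = 1. Collecting the sign factors: -1.
The Legendre symbol is -1, so x^2 ≡ -563 (mod 641) has no solution.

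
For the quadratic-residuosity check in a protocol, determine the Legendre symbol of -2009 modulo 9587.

1

(-2009|9587)
  = (7578|9587)    [-2009 ≡ 7578 mod 9587]
  = -(3789|9587)    [9587 ≡ 3 mod 8 ⇒ (2|9587) = -1]
  = -(9587|3789)    [QR: 3789 ≡ 1 mod 4, sign kept]
  = -(2009|3789)    [9587 ≡ 2009 mod 3789]
  = -(3789|2009)    [QR: 2009 ≡ 1 mod 4, sign kept]
  = -(1780|2009)    [3789 ≡ 1780 mod 2009]
  = -(445|2009)    [2009 ≡ 1 mod 8 ⇒ (2|2009)^2 = +1]
  = -(2009|445)    [QR: 445 ≡ 1 mod 4, sign kept]
  = -(229|445)    [2009 ≡ 229 mod 445]
  = -(445|229)    [QR: 229 ≡ 1 mod 4, sign kept]
  = -(216|229)    [445 ≡ 216 mod 229]
  = (27|229)    [229 ≡ 5 mod 8 ⇒ (2|229)^3 = -1]
  = (229|27)    [QR: 229 ≡ 1 mod 4, sign kept]
  = (13|27)    [229 ≡ 13 mod 27]
  = (27|13)    [QR: 13 ≡ 1 mod 4, sign kept]
  = (1|13)    [27 ≡ 1 mod 13]
  = 1    [(1|13) = 1]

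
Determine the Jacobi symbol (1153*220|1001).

By multiplicativity, (1153·220|1001) = (1153|1001)·(220|1001).
First factor (1153|1001):
Reduce the numerator: 1153 ≡ 152 (mod 1001), so (1153|1001) = (152|1001).
Factor out 2: 152 = 2^3·19. Since 1001 ≡ 1 (mod 8), (2|1001) = +1, and (2|1001)^3 = +1. Now have (19|1001).
1001 ≡ 1 (mod 4), so quadratic reciprocity gives (19|1001) = (1001|19). Reduce: 1001 ≡ 13 (mod 19). Now have (13|19).
13 ≡ 1 (mod 4), so quadratic reciprocity gives (13|19) = (19|13). Reduce: 19 ≡ 6 (mod 13). Now have (6|13).
Factor out 2: 6 = 2·3. Since 13 ≡ 5 (mod 8), (2|13) = -1. Now have -(3|13).
13 ≡ 1 (mod 4), so quadratic reciprocity gives (3|13) = (13|3). Reduce: 13 ≡ 1 (mod 3). Now have -(1|3).
(1|3) = 1. Collecting the sign factors: -1.
Second factor (220|1001):
Factor out 2: 220 = 2^2·55. Since 1001 ≡ 1 (mod 8), (2|1001) = +1, and (2|1001)^2 = +1. Now have (55|1001).
1001 ≡ 1 (mod 4), so quadratic reciprocity gives (55|1001) = (1001|55). Reduce: 1001 ≡ 11 (mod 55). Now have (11|55).
Both 11 ≡ 3 and 55 ≡ 3 (mod 4), so reciprocity gives (11|55) = -(55|11). Reduce: 55 ≡ 0 (mod 11). Now have -(0|11).
The numerator is now 0 with denominator 11 > 1: the symbol is 0.
Product: (-1)·(0) = 0.

0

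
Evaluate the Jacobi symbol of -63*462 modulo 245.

By multiplicativity, (-63·462/245) = (-63/245)·(462/245).
First factor (-63/245):
Reduce the numerator: -63 ≡ 182 (mod 245), so (-63/245) = (182/245).
Factor out 2: 182 = 2·91. Since 245 ≡ 5 (mod 8), (2/245) = -1. Now have -(91/245).
245 ≡ 1 (mod 4), so quadratic reciprocity gives (91/245) = (245/91). Reduce: 245 ≡ 63 (mod 91). Now have -(63/91).
Both 63 ≡ 3 and 91 ≡ 3 (mod 4), so reciprocity gives (63/91) = -(91/63). Reduce: 91 ≡ 28 (mod 63). Now have (28/63).
Factor out 2: 28 = 2^2·7. Since 63 ≡ 7 (mod 8), (2/63) = +1, and (2/63)^2 = +1. Now have (7/63).
Both 7 ≡ 3 and 63 ≡ 3 (mod 4), so reciprocity gives (7/63) = -(63/7). Reduce: 63 ≡ 0 (mod 7). Now have -(0/7).
The numerator is now 0 with denominator 7 > 1: the symbol is 0.
Second factor (462/245):
Reduce the numerator: 462 ≡ 217 (mod 245), so (462/245) = (217/245).
217 ≡ 1 (mod 4), so quadratic reciprocity gives (217/245) = (245/217). Reduce: 245 ≡ 28 (mod 217). Now have (28/217).
Factor out 2: 28 = 2^2·7. Since 217 ≡ 1 (mod 8), (2/217) = +1, and (2/217)^2 = +1. Now have (7/217).
217 ≡ 1 (mod 4), so quadratic reciprocity gives (7/217) = (217/7). Reduce: 217 ≡ 0 (mod 7). Now have (0/7).
The numerator is now 0 with denominator 7 > 1: the symbol is 0.
Product: (0)·(0) = 0.

0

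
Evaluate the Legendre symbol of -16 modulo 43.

-1

Pull out -1: (-16|43) = (-1|43)·(16|43). Since 43 ≡ 3 (mod 4), (-1|43) = -1. Now have -(16|43).
Factor out 2: 16 = 2^4. Since 43 ≡ 3 (mod 8), (2|43) = -1, and (2|43)^4 = +1. Now have -(1|43).
(1|43) = 1. Collecting the sign factors: -1.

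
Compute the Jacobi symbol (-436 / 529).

1

Pull out -1: (-436 / 529) = (-1 / 529)·(436 / 529). Since 529 ≡ 1 (mod 4), (-1 / 529) = +1. Now have (436 / 529).
Factor out 2: 436 = 2^2·109. Since 529 ≡ 1 (mod 8), (2 / 529) = +1, and (2 / 529)^2 = +1. Now have (109 / 529).
109 ≡ 1 (mod 4), so quadratic reciprocity gives (109 / 529) = (529 / 109). Reduce: 529 ≡ 93 (mod 109). Now have (93 / 109).
93 ≡ 1 (mod 4), so quadratic reciprocity gives (93 / 109) = (109 / 93). Reduce: 109 ≡ 16 (mod 93). Now have (16 / 93).
Factor out 2: 16 = 2^4. Since 93 ≡ 5 (mod 8), (2 / 93) = -1, and (2 / 93)^4 = +1. Now have (1 / 93).
(1 / 93) = 1. Collecting the sign factors: 1.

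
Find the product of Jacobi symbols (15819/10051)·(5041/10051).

By multiplicativity, (15819·5041/10051) = (15819/10051)·(5041/10051).
First factor (15819/10051):
Reduce the numerator: 15819 ≡ 5768 (mod 10051), so (15819/10051) = (5768/10051).
Factor out 2: 5768 = 2^3·721. Since 10051 ≡ 3 (mod 8), (2/10051) = -1, and (2/10051)^3 = -1. Now have -(721/10051).
721 ≡ 1 (mod 4), so quadratic reciprocity gives (721/10051) = (10051/721). Reduce: 10051 ≡ 678 (mod 721). Now have -(678/721).
Factor out 2: 678 = 2·339. Since 721 ≡ 1 (mod 8), (2/721) = +1. Now have -(339/721).
721 ≡ 1 (mod 4), so quadratic reciprocity gives (339/721) = (721/339). Reduce: 721 ≡ 43 (mod 339). Now have -(43/339).
Both 43 ≡ 3 and 339 ≡ 3 (mod 4), so reciprocity gives (43/339) = -(339/43). Reduce: 339 ≡ 38 (mod 43). Now have (38/43).
Factor out 2: 38 = 2·19. Since 43 ≡ 3 (mod 8), (2/43) = -1. Now have -(19/43).
Both 19 ≡ 3 and 43 ≡ 3 (mod 4), so reciprocity gives (19/43) = -(43/19). Reduce: 43 ≡ 5 (mod 19). Now have (5/19).
5 ≡ 1 (mod 4), so quadratic reciprocity gives (5/19) = (19/5). Reduce: 19 ≡ 4 (mod 5). Now have (4/5).
Factor out 2: 4 = 2^2. Since 5 ≡ 5 (mod 8), (2/5) = -1, and (2/5)^2 = +1. Now have (1/5).
(1/5) = 1. Collecting the sign factors: 1.
Second factor (5041/10051):
5041 ≡ 1 (mod 4), so quadratic reciprocity gives (5041/10051) = (10051/5041). Reduce: 10051 ≡ 5010 (mod 5041). Now have (5010/5041).
Factor out 2: 5010 = 2·2505. Since 5041 ≡ 1 (mod 8), (2/5041) = +1. Now have (2505/5041).
2505 ≡ 1 (mod 4), so quadratic reciprocity gives (2505/5041) = (5041/2505). Reduce: 5041 ≡ 31 (mod 2505). Now have (31/2505).
2505 ≡ 1 (mod 4), so quadratic reciprocity gives (31/2505) = (2505/31). Reduce: 2505 ≡ 25 (mod 31). Now have (25/31).
25 ≡ 1 (mod 4), so quadratic reciprocity gives (25/31) = (31/25). Reduce: 31 ≡ 6 (mod 25). Now have (6/25).
Factor out 2: 6 = 2·3. Since 25 ≡ 1 (mod 8), (2/25) = +1. Now have (3/25).
25 ≡ 1 (mod 4), so quadratic reciprocity gives (3/25) = (25/3). Reduce: 25 ≡ 1 (mod 3). Now have (1/3).
(1/3) = 1. Collecting the sign factors: 1.
Product: (1)·(1) = 1.

1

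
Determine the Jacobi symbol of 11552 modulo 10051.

(11552/10051)
  = (1501/10051)    [11552 ≡ 1501 mod 10051]
  = (10051/1501)    [QR: 1501 ≡ 1 mod 4, sign kept]
  = (1045/1501)    [10051 ≡ 1045 mod 1501]
  = (1501/1045)    [QR: 1045 ≡ 1 mod 4, sign kept]
  = (456/1045)    [1501 ≡ 456 mod 1045]
  = -(57/1045)    [1045 ≡ 5 mod 8 ⇒ (2/1045)^3 = -1]
  = -(1045/57)    [QR: 57 ≡ 1 mod 4, sign kept]
  = -(19/57)    [1045 ≡ 19 mod 57]
  = -(57/19)    [QR: 57 ≡ 1 mod 4, sign kept]
  = -(0/19)    [57 ≡ 0 mod 19]
  = 0    [numerator 0, gcd > 1]

0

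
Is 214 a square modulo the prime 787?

Factor out 2: 214 = 2·107. Since 787 ≡ 3 (mod 8), (2|787) = -1. Now have -(107|787).
Both 107 ≡ 3 and 787 ≡ 3 (mod 4), so reciprocity gives (107|787) = -(787|107). Reduce: 787 ≡ 38 (mod 107). Now have (38|107).
Factor out 2: 38 = 2·19. Since 107 ≡ 3 (mod 8), (2|107) = -1. Now have -(19|107).
Both 19 ≡ 3 and 107 ≡ 3 (mod 4), so reciprocity gives (19|107) = -(107|19). Reduce: 107 ≡ 12 (mod 19). Now have (12|19).
Factor out 2: 12 = 2^2·3. Since 19 ≡ 3 (mod 8), (2|19) = -1, and (2|19)^2 = +1. Now have (3|19).
Both 3 ≡ 3 and 19 ≡ 3 (mod 4), so reciprocity gives (3|19) = -(19|3). Reduce: 19 ≡ 1 (mod 3). Now have -(1|3).
(1|3) = 1. Collecting the sign factors: -1.
The Legendre symbol is -1, so x^2 ≡ 214 (mod 787) has no solution.

no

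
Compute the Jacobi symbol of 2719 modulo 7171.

1

Both 2719 ≡ 3 and 7171 ≡ 3 (mod 4), so reciprocity gives (2719/7171) = -(7171/2719). Reduce: 7171 ≡ 1733 (mod 2719). Now have -(1733/2719).
1733 ≡ 1 (mod 4), so quadratic reciprocity gives (1733/2719) = (2719/1733). Reduce: 2719 ≡ 986 (mod 1733). Now have -(986/1733).
Factor out 2: 986 = 2·493. Since 1733 ≡ 5 (mod 8), (2/1733) = -1. Now have (493/1733).
493 ≡ 1 (mod 4), so quadratic reciprocity gives (493/1733) = (1733/493). Reduce: 1733 ≡ 254 (mod 493). Now have (254/493).
Factor out 2: 254 = 2·127. Since 493 ≡ 5 (mod 8), (2/493) = -1. Now have -(127/493).
493 ≡ 1 (mod 4), so quadratic reciprocity gives (127/493) = (493/127). Reduce: 493 ≡ 112 (mod 127). Now have -(112/127).
Factor out 2: 112 = 2^4·7. Since 127 ≡ 7 (mod 8), (2/127) = +1, and (2/127)^4 = +1. Now have -(7/127).
Both 7 ≡ 3 and 127 ≡ 3 (mod 4), so reciprocity gives (7/127) = -(127/7). Reduce: 127 ≡ 1 (mod 7). Now have (1/7).
(1/7) = 1. Collecting the sign factors: 1.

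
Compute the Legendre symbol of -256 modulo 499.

-1

(-256|499)
  = -(256|499)    [499 ≡ 3 mod 4 ⇒ (-1|499) = -1]
  = -(1|499)    [499 ≡ 3 mod 8 ⇒ (2|499)^8 = +1]
  = -1    [(1|499) = 1]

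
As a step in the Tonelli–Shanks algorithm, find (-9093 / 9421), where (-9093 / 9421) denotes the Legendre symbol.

Reduce the numerator: -9093 ≡ 328 (mod 9421), so (-9093 / 9421) = (328 / 9421).
Factor out 2: 328 = 2^3·41. Since 9421 ≡ 5 (mod 8), (2 / 9421) = -1, and (2 / 9421)^3 = -1. Now have -(41 / 9421).
41 ≡ 1 (mod 4), so quadratic reciprocity gives (41 / 9421) = (9421 / 41). Reduce: 9421 ≡ 32 (mod 41). Now have -(32 / 41).
Factor out 2: 32 = 2^5. Since 41 ≡ 1 (mod 8), (2 / 41) = +1, and (2 / 41)^5 = +1. Now have -(1 / 41).
(1 / 41) = 1. Collecting the sign factors: -1.

-1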